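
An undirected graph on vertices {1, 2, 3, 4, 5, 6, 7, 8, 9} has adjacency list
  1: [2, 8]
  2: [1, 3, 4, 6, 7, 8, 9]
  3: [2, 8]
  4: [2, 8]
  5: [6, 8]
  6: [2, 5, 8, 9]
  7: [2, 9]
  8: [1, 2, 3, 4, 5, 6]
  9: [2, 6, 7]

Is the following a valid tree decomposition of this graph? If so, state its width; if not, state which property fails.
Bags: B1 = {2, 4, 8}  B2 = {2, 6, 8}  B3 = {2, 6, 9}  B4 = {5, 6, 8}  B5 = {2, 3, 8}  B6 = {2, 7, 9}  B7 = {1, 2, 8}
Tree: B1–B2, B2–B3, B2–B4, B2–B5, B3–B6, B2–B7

Vertex coverage: the bags together contain {1, 2, 3, 4, 5, 6, 7, 8, 9}, the full vertex set. Edge coverage: each edge of G has both endpoints in at least one bag. Running intersection: for every vertex, the bags containing it form a connected subtree. All three properties hold, so this is a valid tree decomposition of width max|bag| − 1 = 2, and hence tw(G) ≤ 2.

Yes; width 2.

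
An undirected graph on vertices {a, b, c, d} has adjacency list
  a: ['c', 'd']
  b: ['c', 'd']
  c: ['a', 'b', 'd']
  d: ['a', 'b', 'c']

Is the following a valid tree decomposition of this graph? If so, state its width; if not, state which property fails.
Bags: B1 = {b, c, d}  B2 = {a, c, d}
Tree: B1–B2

Vertex coverage: the bags together contain {a, b, c, d}, the full vertex set. Edge coverage: each edge of G has both endpoints in at least one bag. Running intersection: for every vertex, the bags containing it form a connected subtree. All three properties hold, so this is a valid tree decomposition of width max|bag| − 1 = 2, and hence tw(G) ≤ 2.

Yes; width 2.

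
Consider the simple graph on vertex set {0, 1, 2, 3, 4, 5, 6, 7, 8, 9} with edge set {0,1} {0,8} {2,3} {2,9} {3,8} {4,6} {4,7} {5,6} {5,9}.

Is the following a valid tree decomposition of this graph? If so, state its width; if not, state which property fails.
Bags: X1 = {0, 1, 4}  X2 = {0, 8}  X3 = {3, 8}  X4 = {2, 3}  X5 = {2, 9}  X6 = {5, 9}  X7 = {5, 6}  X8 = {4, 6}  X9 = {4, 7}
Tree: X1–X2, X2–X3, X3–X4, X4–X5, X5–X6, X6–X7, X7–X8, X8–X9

No — bags containing vertex 4 are not connected in the tree.

A tree decomposition must satisfy three properties: every vertex lies in some bag; for every edge, both endpoints lie together in some bag; and for every vertex, the bags containing it form a connected subtree. Here bags containing vertex 4 are not connected in the tree, so the decomposition is invalid.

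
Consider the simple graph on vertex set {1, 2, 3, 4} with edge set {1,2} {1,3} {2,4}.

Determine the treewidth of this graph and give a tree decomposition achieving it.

Treewidth 1.
One optimal decomposition is:
Bags: B1 = {2, 4}  B2 = {1, 2}  B3 = {1, 3}
Tree: B1–B2, B2–B3

The largest bag has 2 vertices, giving width 1; this decomposition certifies tw(G) ≤ 1. G has an edge, so its treewidth is at least 1. Hence tw(G) = 1 exactly.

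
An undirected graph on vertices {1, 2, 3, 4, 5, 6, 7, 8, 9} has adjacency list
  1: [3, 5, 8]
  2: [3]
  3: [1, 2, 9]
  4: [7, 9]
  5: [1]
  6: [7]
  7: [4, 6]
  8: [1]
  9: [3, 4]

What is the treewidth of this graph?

A width-1 tree decomposition is:
Bags: B1 = {2, 3}  B2 = {3, 9}  B3 = {4, 9}  B4 = {1, 3}  B5 = {4, 7}  B6 = {1, 5}  B7 = {1, 8}  B8 = {6, 7}
Tree: B1–B2, B2–B3, B2–B4, B3–B5, B4–B6, B6–B7, B5–B8
Each bag holds 2 vertices, so the decomposition has width 1, which upper-bounds the treewidth. G has an edge, so its treewidth is at least 1. The upper and lower bounds meet at 1, so that is the treewidth.

1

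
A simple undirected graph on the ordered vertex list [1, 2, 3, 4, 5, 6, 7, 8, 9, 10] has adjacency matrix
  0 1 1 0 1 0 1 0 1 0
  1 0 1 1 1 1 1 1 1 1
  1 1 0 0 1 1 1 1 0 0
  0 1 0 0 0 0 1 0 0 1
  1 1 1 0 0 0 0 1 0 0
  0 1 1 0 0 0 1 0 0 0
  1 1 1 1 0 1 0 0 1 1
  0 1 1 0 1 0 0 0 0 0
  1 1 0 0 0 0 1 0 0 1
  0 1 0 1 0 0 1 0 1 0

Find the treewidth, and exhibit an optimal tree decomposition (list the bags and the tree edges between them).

Every bag has size at most 4, so the width is 4 − 1 = 3 and tw(G) ≤ 3. For the lower bound, the 4 vertices {2, 3, 5, 8} are pairwise adjacent, and any tree decomposition puts a clique entirely inside one bag — forcing width ≥ 3. Hence tw(G) = 3 exactly.

Treewidth 3.
One such decomposition:
Bags: B1 = {1, 2, 3, 7}  B2 = {1, 2, 3, 5}  B3 = {1, 2, 7, 9}  B4 = {2, 3, 6, 7}  B5 = {2, 3, 5, 8}  B6 = {2, 7, 9, 10}  B7 = {2, 4, 7, 10}
Tree: B1–B2, B1–B3, B1–B4, B2–B5, B3–B6, B6–B7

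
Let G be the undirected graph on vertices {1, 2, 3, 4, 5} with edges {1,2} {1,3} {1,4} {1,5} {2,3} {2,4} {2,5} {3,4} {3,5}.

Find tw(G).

3

A width-3 tree decomposition is:
Bags: B1 = {1, 2, 3, 5}  B2 = {1, 2, 3, 4}
Tree: B1–B2
The largest bag has 4 vertices, giving width 3; this decomposition certifies tw(G) ≤ 3. For the lower bound, the 4 vertices {1, 2, 3, 4} are pairwise adjacent, and any tree decomposition puts a clique entirely inside one bag — forcing width ≥ 3. The upper and lower bounds meet at 3, so that is the treewidth.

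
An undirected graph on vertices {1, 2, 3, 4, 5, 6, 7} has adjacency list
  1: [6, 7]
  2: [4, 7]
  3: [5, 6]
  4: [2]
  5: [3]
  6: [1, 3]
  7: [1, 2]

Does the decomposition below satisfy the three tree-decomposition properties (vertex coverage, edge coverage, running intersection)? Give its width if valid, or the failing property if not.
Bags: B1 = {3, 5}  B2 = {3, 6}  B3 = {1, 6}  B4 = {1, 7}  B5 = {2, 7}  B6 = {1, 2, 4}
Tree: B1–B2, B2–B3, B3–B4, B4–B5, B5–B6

No — bags containing vertex 1 are not connected in the tree.

A tree decomposition must satisfy three properties: every vertex lies in some bag; for every edge, both endpoints lie together in some bag; and for every vertex, the bags containing it form a connected subtree. Here bags containing vertex 1 are not connected in the tree, so the decomposition is invalid.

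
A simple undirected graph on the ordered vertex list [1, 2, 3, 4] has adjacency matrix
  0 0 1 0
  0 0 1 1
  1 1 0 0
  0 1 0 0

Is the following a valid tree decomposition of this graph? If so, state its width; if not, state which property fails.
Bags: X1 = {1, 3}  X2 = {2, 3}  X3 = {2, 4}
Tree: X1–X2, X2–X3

Yes; width 1.

Checking the three conditions: (i) the bags cover all of {1, 2, 3, 4}; (ii) for each edge, some bag contains both endpoints; (iii) the bags containing any fixed vertex form a subtree. All hold, so the decomposition is valid with width 2 − 1 = 1.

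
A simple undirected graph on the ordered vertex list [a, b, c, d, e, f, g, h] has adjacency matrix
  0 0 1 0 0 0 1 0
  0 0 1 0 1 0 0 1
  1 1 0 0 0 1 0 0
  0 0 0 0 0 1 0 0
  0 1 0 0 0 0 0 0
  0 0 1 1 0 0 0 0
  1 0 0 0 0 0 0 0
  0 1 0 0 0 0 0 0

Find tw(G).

A width-1 tree decomposition is:
Bags: B1 = {d, f}  B2 = {c, f}  B3 = {b, c}  B4 = {b, h}  B5 = {b, e}  B6 = {a, c}  B7 = {a, g}
Tree: B1–B2, B2–B3, B3–B4, B3–B5, B2–B6, B6–B7
The largest bag has 2 vertices, giving width 1; this decomposition certifies tw(G) ≤ 1. Any graph with an edge has treewidth ≥ 1, and G has the edge d–f. Hence tw(G) = 1 exactly.

1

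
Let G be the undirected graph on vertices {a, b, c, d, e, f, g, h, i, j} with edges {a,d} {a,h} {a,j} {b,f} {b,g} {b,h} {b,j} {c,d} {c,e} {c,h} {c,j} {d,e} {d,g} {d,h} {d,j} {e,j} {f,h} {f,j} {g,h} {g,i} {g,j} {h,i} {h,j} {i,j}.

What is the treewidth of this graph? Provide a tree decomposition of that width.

Each bag holds 4 vertices, so the decomposition has width 3, which upper-bounds the treewidth. On the other hand G contains the 4-clique {c, d, e, j}. A clique must lie in a single bag of any decomposition, so no decomposition can have width below 3. Combining the bounds, tw(G) = 3.

Treewidth 3.
One such decomposition:
Bags: B1 = {g, h, i, j}  B2 = {d, g, h, j}  B3 = {c, d, h, j}  B4 = {b, g, h, j}  B5 = {c, d, e, j}  B6 = {b, f, h, j}  B7 = {a, d, h, j}
Tree: B1–B2, B2–B3, B1–B4, B3–B5, B4–B6, B3–B7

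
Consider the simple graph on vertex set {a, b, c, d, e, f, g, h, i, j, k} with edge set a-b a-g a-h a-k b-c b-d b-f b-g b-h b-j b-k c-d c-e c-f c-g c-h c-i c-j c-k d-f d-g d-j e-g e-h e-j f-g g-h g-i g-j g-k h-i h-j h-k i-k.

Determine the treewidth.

4

A width-4 tree decomposition is:
Bags: B1 = {b, c, g, h, k}  B2 = {b, c, g, h, j}  B3 = {b, c, d, g, j}  B4 = {b, c, d, f, g}  B5 = {c, e, g, h, j}  B6 = {a, b, g, h, k}  B7 = {c, g, h, i, k}
Tree: B1–B2, B2–B3, B3–B4, B2–B5, B1–B6, B1–B7
Every bag has size at most 5, so the width is 5 − 1 = 4 and tw(G) ≤ 4. For the lower bound, the 5 vertices {b, c, d, g, j} are pairwise adjacent, and any tree decomposition puts a clique entirely inside one bag — forcing width ≥ 4. Combining the bounds, tw(G) = 4.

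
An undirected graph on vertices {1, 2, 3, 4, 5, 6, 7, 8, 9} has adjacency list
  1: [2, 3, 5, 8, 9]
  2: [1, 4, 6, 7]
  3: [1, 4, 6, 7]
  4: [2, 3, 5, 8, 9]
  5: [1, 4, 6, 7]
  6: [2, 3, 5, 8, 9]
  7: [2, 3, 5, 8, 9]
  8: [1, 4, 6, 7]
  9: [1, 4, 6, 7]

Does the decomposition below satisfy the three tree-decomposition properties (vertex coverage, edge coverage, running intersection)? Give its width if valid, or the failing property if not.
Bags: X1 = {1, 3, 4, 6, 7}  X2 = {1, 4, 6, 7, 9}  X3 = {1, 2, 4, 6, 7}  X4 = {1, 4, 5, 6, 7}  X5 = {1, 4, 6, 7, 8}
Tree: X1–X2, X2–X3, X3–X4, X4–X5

Yes; width 4.

Vertex coverage: the bags together contain {1, 2, 3, 4, 5, 6, 7, 8, 9}, the full vertex set. Edge coverage: each edge of G has both endpoints in at least one bag. Running intersection: for every vertex, the bags containing it form a connected subtree. All three properties hold, so this is a valid tree decomposition of width max|bag| − 1 = 4, and hence tw(G) ≤ 4.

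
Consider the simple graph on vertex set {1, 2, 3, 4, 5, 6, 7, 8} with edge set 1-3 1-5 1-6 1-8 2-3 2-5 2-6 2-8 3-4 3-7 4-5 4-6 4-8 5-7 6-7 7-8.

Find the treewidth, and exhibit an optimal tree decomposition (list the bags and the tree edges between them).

Treewidth 4.
Bags: B1 = {2, 3, 5, 6, 8}  B2 = {3, 4, 5, 6, 8}  B3 = {3, 5, 6, 7, 8}  B4 = {1, 3, 5, 6, 8}
Tree: B1–B2, B2–B3, B3–B4

Every bag has size at most 5, so the width is 5 − 1 = 4 and tw(G) ≤ 4. For the lower bound: the 5 vertex sets {2,8}, {3,4}, {6,7}, {5}, {1} are disjoint, each induces a connected subgraph, and every pair is joined by at least one edge of G. Contracting each set to a single vertex therefore yields K_{5} as a minor, and since treewidth is minor-monotone, tw(G) ≥ tw(K_{5}) = 4. The upper and lower bounds meet at 4, so that is the treewidth.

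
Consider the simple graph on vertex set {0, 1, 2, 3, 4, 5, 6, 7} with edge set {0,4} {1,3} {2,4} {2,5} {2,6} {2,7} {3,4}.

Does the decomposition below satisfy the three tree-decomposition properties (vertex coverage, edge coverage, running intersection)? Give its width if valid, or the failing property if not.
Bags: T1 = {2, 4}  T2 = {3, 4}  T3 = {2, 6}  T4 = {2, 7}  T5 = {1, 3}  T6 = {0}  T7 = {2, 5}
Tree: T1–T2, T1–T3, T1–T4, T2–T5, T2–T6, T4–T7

No — edge (4,0) lies in no bag.

A tree decomposition must satisfy three properties: every vertex lies in some bag; for every edge, both endpoints lie together in some bag; and for every vertex, the bags containing it form a connected subtree. Here edge (4,0) lies in no bag, so the decomposition is invalid.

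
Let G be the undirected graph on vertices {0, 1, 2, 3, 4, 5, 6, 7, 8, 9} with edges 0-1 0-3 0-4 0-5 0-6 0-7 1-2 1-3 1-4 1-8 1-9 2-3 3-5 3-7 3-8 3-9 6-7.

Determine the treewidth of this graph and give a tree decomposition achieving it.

Treewidth 2.
One optimal decomposition is:
Bags: B1 = {1, 3, 8}  B2 = {0, 1, 3}  B3 = {1, 3, 9}  B4 = {0, 3, 5}  B5 = {0, 3, 7}  B6 = {0, 6, 7}  B7 = {1, 2, 3}  B8 = {0, 1, 4}
Tree: B1–B2, B2–B3, B2–B4, B2–B5, B5–B6, B2–B7, B2–B8

Each bag holds 3 vertices, so the decomposition has width 2, which upper-bounds the treewidth. For the lower bound, the 3 vertices {0, 1, 3} are pairwise adjacent, and any tree decomposition puts a clique entirely inside one bag — forcing width ≥ 2. Combining the bounds, tw(G) = 2.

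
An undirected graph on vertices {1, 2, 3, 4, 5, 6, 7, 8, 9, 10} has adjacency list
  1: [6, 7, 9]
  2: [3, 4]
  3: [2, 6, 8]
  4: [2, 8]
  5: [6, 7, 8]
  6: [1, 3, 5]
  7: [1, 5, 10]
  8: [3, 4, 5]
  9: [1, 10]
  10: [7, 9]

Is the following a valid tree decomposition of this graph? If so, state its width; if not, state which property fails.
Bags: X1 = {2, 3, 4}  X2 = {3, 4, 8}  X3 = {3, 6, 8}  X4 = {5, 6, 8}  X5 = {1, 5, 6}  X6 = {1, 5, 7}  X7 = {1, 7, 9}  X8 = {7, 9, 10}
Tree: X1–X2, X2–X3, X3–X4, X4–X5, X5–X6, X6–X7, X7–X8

Vertex coverage: the bags together contain {1, 2, 3, 4, 5, 6, 7, 8, 9, 10}, the full vertex set. Edge coverage: each edge of G has both endpoints in at least one bag. Running intersection: for every vertex, the bags containing it form a connected subtree. All three properties hold, so this is a valid tree decomposition of width max|bag| − 1 = 2, and hence tw(G) ≤ 2.

Yes; width 2.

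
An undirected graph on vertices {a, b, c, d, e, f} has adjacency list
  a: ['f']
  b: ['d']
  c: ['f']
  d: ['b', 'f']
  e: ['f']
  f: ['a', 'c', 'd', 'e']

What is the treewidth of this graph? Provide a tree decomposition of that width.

Treewidth 1.
One optimal decomposition is:
Bags: B1 = {c, f}  B2 = {d, f}  B3 = {a, f}  B4 = {b, d}  B5 = {e, f}
Tree: B1–B2, B2–B3, B2–B4, B1–B5

Every bag has size at most 2, so the width is 2 − 1 = 1 and tw(G) ≤ 1. G has an edge, so its treewidth is at least 1. The upper and lower bounds meet at 1, so that is the treewidth.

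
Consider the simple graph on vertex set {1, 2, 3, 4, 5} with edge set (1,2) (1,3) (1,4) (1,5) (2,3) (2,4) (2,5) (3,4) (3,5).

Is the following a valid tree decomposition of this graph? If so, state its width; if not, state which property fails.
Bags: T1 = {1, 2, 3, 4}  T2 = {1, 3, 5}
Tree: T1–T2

A tree decomposition must satisfy three properties: every vertex lies in some bag; for every edge, both endpoints lie together in some bag; and for every vertex, the bags containing it form a connected subtree. Here edge (2,5) lies in no bag, so the decomposition is invalid.

No — edge (2,5) lies in no bag.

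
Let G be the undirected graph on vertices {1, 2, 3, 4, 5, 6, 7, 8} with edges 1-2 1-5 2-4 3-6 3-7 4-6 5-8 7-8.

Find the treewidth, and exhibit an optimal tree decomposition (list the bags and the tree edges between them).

Treewidth 2.
One optimal decomposition is:
Bags: B1 = {1, 2, 4}  B2 = {1, 4, 6}  B3 = {1, 3, 6}  B4 = {1, 3, 7}  B5 = {1, 7, 8}  B6 = {1, 5, 8}
Tree: B1–B2, B2–B3, B3–B4, B4–B5, B5–B6

Each bag holds 3 vertices, so the decomposition has width 2, which upper-bounds the treewidth. For the lower bound, G contains the cycle 1–2–4–6–3–7–8–5–1, so G is not a forest; only forests have treewidth ≤ 1, hence tw(G) ≥ 2. Combining the bounds, tw(G) = 2.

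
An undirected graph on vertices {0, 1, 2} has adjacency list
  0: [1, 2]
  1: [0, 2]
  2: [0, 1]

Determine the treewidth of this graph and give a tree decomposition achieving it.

A single bag containing all 3 vertices is trivially a valid decomposition of width 2. On the other hand G contains the 3-clique {0, 1, 2}. A clique must lie in a single bag of any decomposition, so no decomposition can have width below 2. The upper and lower bounds meet at 2, so that is the treewidth.

Treewidth 2.
One optimal decomposition is:
Bags: B1 = {0, 1, 2}
Tree: (single bag)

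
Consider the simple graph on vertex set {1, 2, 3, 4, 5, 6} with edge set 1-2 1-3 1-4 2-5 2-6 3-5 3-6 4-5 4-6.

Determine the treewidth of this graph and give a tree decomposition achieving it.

Each bag holds 4 vertices, so the decomposition has width 3, which upper-bounds the treewidth. For the lower bound: the 4 vertex sets {3,5}, {1,4}, {2}, {6} are disjoint, each induces a connected subgraph, and every pair is joined by at least one edge of G. Contracting each set to a single vertex therefore yields K_{4} as a minor, and since treewidth is minor-monotone, tw(G) ≥ tw(K_{4}) = 3. Hence tw(G) = 3 exactly.

Treewidth 3.
One such decomposition:
Bags: B1 = {2, 3, 4, 5}  B2 = {1, 2, 3, 4}  B3 = {2, 3, 4, 6}
Tree: B1–B2, B2–B3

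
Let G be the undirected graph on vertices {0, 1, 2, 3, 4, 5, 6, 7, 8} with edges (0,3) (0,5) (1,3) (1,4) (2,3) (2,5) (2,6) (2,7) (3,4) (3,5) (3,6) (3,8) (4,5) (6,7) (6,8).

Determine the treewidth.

A width-2 tree decomposition is:
Bags: B1 = {3, 6, 8}  B2 = {2, 3, 6}  B3 = {2, 3, 5}  B4 = {2, 6, 7}  B5 = {3, 4, 5}  B6 = {1, 3, 4}  B7 = {0, 3, 5}
Tree: B1–B2, B2–B3, B2–B4, B3–B5, B5–B6, B3–B7
Each bag holds 3 vertices, so the decomposition has width 2, which upper-bounds the treewidth. On the other hand G contains the 3-clique {3, 6, 8}. A clique must lie in a single bag of any decomposition, so no decomposition can have width below 2. Combining the bounds, tw(G) = 2.

2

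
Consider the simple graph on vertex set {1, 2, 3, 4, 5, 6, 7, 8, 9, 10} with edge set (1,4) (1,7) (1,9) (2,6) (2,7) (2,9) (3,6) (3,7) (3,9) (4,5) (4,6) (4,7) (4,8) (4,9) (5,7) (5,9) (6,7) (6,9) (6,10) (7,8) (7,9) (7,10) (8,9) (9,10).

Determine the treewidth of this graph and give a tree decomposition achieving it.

Every bag has size at most 4, so the width is 4 − 1 = 3 and tw(G) ≤ 3. For the lower bound, the 4 vertices {6, 7, 9, 10} are pairwise adjacent, and any tree decomposition puts a clique entirely inside one bag — forcing width ≥ 3. Therefore the treewidth is 3.

Treewidth 3.
One optimal decomposition is:
Bags: B1 = {4, 6, 7, 9}  B2 = {2, 6, 7, 9}  B3 = {1, 4, 7, 9}  B4 = {4, 7, 8, 9}  B5 = {4, 5, 7, 9}  B6 = {6, 7, 9, 10}  B7 = {3, 6, 7, 9}
Tree: B1–B2, B1–B3, B1–B4, B3–B5, B1–B6, B2–B7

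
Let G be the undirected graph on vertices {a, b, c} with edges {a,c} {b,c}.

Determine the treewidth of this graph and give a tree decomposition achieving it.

Each bag holds 2 vertices, so the decomposition has width 1, which upper-bounds the treewidth. G has an edge, so its treewidth is at least 1. Therefore the treewidth is 1.

Treewidth 1.
One optimal decomposition is:
Bags: B1 = {b, c}  B2 = {a, c}
Tree: B1–B2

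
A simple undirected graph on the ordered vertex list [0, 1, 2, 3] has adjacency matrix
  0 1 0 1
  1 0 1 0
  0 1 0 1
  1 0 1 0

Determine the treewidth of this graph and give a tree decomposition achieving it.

Treewidth 2.
Bags: B1 = {0, 2, 3}  B2 = {0, 1, 2}
Tree: B1–B2

Every bag has size at most 3, so the width is 3 − 1 = 2 and tw(G) ≤ 2. Since 2–3–0–1–2 is a cycle in G, G is not acyclic. Forests are exactly the graphs of treewidth ≤ 1, so tw(G) ≥ 2. The upper and lower bounds meet at 2, so that is the treewidth.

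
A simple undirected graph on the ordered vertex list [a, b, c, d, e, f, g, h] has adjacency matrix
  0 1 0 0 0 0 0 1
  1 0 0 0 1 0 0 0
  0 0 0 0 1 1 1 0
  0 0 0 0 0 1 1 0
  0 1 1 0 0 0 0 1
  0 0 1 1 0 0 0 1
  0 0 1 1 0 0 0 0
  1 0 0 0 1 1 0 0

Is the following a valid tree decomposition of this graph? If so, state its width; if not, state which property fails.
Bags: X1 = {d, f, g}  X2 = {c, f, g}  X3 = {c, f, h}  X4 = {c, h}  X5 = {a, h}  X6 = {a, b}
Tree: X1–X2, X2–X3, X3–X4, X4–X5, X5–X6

A tree decomposition must satisfy three properties: every vertex lies in some bag; for every edge, both endpoints lie together in some bag; and for every vertex, the bags containing it form a connected subtree. Here vertex e appears in no bag, so the decomposition is invalid.

No — vertex e appears in no bag.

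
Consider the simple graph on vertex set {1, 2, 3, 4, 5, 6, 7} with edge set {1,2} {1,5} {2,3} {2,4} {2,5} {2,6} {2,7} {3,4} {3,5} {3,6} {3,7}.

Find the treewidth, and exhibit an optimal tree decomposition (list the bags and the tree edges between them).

The largest bag has 3 vertices, giving width 2; this decomposition certifies tw(G) ≤ 2. On the other hand G contains the 3-clique {1, 2, 5}. A clique must lie in a single bag of any decomposition, so no decomposition can have width below 2. Therefore the treewidth is 2.

Treewidth 2.
One optimal decomposition is:
Bags: B1 = {2, 3, 6}  B2 = {2, 3, 7}  B3 = {2, 3, 4}  B4 = {2, 3, 5}  B5 = {1, 2, 5}
Tree: B1–B2, B2–B3, B2–B4, B4–B5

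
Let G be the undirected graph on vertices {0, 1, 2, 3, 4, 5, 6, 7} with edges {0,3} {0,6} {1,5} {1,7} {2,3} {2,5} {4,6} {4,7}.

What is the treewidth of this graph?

A width-2 tree decomposition is:
Bags: B1 = {4, 6, 7}  B2 = {0, 6, 7}  B3 = {0, 3, 7}  B4 = {2, 3, 7}  B5 = {2, 5, 7}  B6 = {1, 5, 7}
Tree: B1–B2, B2–B3, B3–B4, B4–B5, B5–B6
Every bag has size at most 3, so the width is 3 − 1 = 2 and tw(G) ≤ 2. The edges 7–4–6–0–3–2–5–1–7 form a cycle, so G is not a tree and its treewidth is at least 2. Combining the bounds, tw(G) = 2.

2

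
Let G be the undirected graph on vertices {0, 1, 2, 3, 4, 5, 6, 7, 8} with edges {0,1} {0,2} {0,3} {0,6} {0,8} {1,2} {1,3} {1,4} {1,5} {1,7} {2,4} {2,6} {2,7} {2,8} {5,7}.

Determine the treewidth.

A width-2 tree decomposition is:
Bags: B1 = {0, 2, 6}  B2 = {0, 1, 2}  B3 = {1, 2, 7}  B4 = {1, 2, 4}  B5 = {1, 5, 7}  B6 = {0, 2, 8}  B7 = {0, 1, 3}
Tree: B1–B2, B2–B3, B2–B4, B3–B5, B1–B6, B2–B7
Every bag has size at most 3, so the width is 3 − 1 = 2 and tw(G) ≤ 2. Conversely, {0, 2, 8} is a clique of size 3, and the vertices of any clique must share a bag in every tree decomposition; so some bag has ≥ 3 vertices and tw(G) ≥ 2. Therefore the treewidth is 2.

2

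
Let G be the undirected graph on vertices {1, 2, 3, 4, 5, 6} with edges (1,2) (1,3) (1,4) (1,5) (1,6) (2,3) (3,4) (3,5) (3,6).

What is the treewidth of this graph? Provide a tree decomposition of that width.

Treewidth 2.
One such decomposition:
Bags: B1 = {1, 3, 4}  B2 = {1, 2, 3}  B3 = {1, 3, 5}  B4 = {1, 3, 6}
Tree: B1–B2, B1–B3, B1–B4

The largest bag has 3 vertices, giving width 2; this decomposition certifies tw(G) ≤ 2. For the lower bound, the 3 vertices {1, 2, 3} are pairwise adjacent, and any tree decomposition puts a clique entirely inside one bag — forcing width ≥ 2. The upper and lower bounds meet at 2, so that is the treewidth.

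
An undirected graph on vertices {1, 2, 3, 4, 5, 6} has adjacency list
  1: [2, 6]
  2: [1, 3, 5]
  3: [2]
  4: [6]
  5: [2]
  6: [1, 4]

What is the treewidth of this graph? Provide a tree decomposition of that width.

Treewidth 1.
One optimal decomposition is:
Bags: B1 = {2, 3}  B2 = {1, 2}  B3 = {1, 6}  B4 = {4, 6}  B5 = {2, 5}
Tree: B1–B2, B2–B3, B3–B4, B2–B5

The largest bag has 2 vertices, giving width 1; this decomposition certifies tw(G) ≤ 1. Since G has at least one edge (e.g. 2–3), it is not an edgeless graph, so tw(G) ≥ 1. Combining the bounds, tw(G) = 1.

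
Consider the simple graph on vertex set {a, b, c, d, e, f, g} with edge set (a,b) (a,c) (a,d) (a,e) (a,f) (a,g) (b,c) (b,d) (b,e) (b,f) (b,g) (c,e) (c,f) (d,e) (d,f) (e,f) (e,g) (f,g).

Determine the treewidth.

A width-4 tree decomposition is:
Bags: B1 = {a, b, d, e, f}  B2 = {a, b, e, f, g}  B3 = {a, b, c, e, f}
Tree: B1–B2, B1–B3
The largest bag has 5 vertices, giving width 4; this decomposition certifies tw(G) ≤ 4. Conversely, {a, b, d, e, f} is a clique of size 5, and the vertices of any clique must share a bag in every tree decomposition; so some bag has ≥ 5 vertices and tw(G) ≥ 4. Hence tw(G) = 4 exactly.

4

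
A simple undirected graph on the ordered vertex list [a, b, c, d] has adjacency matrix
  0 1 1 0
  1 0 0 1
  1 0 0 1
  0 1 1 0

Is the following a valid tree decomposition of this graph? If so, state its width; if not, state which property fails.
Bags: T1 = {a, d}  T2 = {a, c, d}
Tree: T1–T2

No — vertex b appears in no bag.

A tree decomposition must satisfy three properties: every vertex lies in some bag; for every edge, both endpoints lie together in some bag; and for every vertex, the bags containing it form a connected subtree. Here vertex b appears in no bag, so the decomposition is invalid.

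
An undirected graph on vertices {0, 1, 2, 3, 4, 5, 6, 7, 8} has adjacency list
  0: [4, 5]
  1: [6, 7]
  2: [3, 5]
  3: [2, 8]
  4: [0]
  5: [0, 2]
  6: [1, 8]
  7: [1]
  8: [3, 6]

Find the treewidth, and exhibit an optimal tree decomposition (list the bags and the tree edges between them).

Every bag has size at most 2, so the width is 2 − 1 = 1 and tw(G) ≤ 1. Any graph with an edge has treewidth ≥ 1, and G has the edge 4–0. The upper and lower bounds meet at 1, so that is the treewidth.

Treewidth 1.
Bags: B1 = {0, 4}  B2 = {0, 5}  B3 = {2, 5}  B4 = {2, 3}  B5 = {3, 8}  B6 = {6, 8}  B7 = {1, 6}  B8 = {1, 7}
Tree: B1–B2, B2–B3, B3–B4, B4–B5, B5–B6, B6–B7, B7–B8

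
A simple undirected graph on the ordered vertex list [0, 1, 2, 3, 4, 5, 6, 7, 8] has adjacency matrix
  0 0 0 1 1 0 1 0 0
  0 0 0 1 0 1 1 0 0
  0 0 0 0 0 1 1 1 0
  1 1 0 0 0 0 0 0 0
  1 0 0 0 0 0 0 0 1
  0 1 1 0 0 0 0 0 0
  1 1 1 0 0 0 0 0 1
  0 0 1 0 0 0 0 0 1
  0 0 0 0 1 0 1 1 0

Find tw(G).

A width-3 tree decomposition is:
Bags: B1 = {0, 4, 7, 8}  B2 = {0, 6, 7, 8}  B3 = {0, 2, 6, 7}  B4 = {0, 2, 3, 6}  B5 = {1, 2, 3, 6}  B6 = {1, 2, 3, 5}
Tree: B1–B2, B2–B3, B3–B4, B4–B5, B5–B6
Each bag holds 4 vertices, so the decomposition has width 3, which upper-bounds the treewidth. For the lower bound: the 4 vertex sets {4,7,8}, {0}, {6}, {1,2,3,5} are disjoint, each induces a connected subgraph, and every pair is joined by at least one edge of G. Contracting each set to a single vertex therefore yields K_{4} as a minor, and since treewidth is minor-monotone, tw(G) ≥ tw(K_{4}) = 3. Hence tw(G) = 3 exactly.

3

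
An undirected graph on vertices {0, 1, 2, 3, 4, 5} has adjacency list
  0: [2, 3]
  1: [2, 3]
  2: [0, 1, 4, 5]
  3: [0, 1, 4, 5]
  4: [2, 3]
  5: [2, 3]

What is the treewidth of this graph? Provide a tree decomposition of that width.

Treewidth 2.
One optimal decomposition is:
Bags: B1 = {0, 2, 3}  B2 = {2, 3, 4}  B3 = {1, 2, 3}  B4 = {2, 3, 5}
Tree: B1–B2, B2–B3, B3–B4

The largest bag has 3 vertices, giving width 2; this decomposition certifies tw(G) ≤ 2. Since 0–2–4–3–0 is a cycle in G, G is not acyclic. Forests are exactly the graphs of treewidth ≤ 1, so tw(G) ≥ 2. Therefore the treewidth is 2.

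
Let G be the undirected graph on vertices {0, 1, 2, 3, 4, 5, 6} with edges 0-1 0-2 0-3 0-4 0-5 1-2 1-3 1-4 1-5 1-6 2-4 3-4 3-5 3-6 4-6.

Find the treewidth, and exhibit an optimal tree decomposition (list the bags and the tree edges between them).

Treewidth 3.
One such decomposition:
Bags: B1 = {0, 1, 3, 4}  B2 = {0, 1, 2, 4}  B3 = {0, 1, 3, 5}  B4 = {1, 3, 4, 6}
Tree: B1–B2, B1–B3, B1–B4

Each bag holds 4 vertices, so the decomposition has width 3, which upper-bounds the treewidth. For the lower bound, the 4 vertices {0, 1, 2, 4} are pairwise adjacent, and any tree decomposition puts a clique entirely inside one bag — forcing width ≥ 3. Combining the bounds, tw(G) = 3.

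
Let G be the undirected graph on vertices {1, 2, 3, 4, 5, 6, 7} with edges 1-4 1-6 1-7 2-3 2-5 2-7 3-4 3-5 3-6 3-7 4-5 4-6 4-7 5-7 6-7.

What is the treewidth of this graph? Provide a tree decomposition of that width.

Every bag has size at most 4, so the width is 4 − 1 = 3 and tw(G) ≤ 3. Conversely, {1, 4, 6, 7} is a clique of size 4, and the vertices of any clique must share a bag in every tree decomposition; so some bag has ≥ 4 vertices and tw(G) ≥ 3. Hence tw(G) = 3 exactly.

Treewidth 3.
One optimal decomposition is:
Bags: B1 = {2, 3, 5, 7}  B2 = {3, 4, 5, 7}  B3 = {3, 4, 6, 7}  B4 = {1, 4, 6, 7}
Tree: B1–B2, B2–B3, B3–B4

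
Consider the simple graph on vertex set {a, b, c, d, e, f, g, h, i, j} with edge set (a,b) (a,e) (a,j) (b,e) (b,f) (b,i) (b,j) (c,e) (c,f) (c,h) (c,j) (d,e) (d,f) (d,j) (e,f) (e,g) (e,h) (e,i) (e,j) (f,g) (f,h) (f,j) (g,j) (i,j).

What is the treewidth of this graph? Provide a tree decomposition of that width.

Treewidth 3.
One optimal decomposition is:
Bags: B1 = {d, e, f, j}  B2 = {c, e, f, j}  B3 = {c, e, f, h}  B4 = {b, e, f, j}  B5 = {a, b, e, j}  B6 = {b, e, i, j}  B7 = {e, f, g, j}
Tree: B1–B2, B2–B3, B2–B4, B4–B5, B4–B6, B4–B7

The largest bag has 4 vertices, giving width 3; this decomposition certifies tw(G) ≤ 3. Conversely, {a, b, e, j} is a clique of size 4, and the vertices of any clique must share a bag in every tree decomposition; so some bag has ≥ 4 vertices and tw(G) ≥ 3. Hence tw(G) = 3 exactly.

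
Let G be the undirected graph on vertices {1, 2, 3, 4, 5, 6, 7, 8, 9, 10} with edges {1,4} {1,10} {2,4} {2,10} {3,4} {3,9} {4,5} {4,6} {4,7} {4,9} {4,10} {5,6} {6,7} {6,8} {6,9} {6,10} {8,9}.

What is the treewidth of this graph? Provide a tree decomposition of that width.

Every bag has size at most 3, so the width is 3 − 1 = 2 and tw(G) ≤ 2. Conversely, {6, 8, 9} is a clique of size 3, and the vertices of any clique must share a bag in every tree decomposition; so some bag has ≥ 3 vertices and tw(G) ≥ 2. Combining the bounds, tw(G) = 2.

Treewidth 2.
One optimal decomposition is:
Bags: B1 = {4, 6, 10}  B2 = {4, 6, 9}  B3 = {4, 6, 7}  B4 = {2, 4, 10}  B5 = {1, 4, 10}  B6 = {6, 8, 9}  B7 = {3, 4, 9}  B8 = {4, 5, 6}
Tree: B1–B2, B1–B3, B1–B4, B4–B5, B2–B6, B2–B7, B2–B8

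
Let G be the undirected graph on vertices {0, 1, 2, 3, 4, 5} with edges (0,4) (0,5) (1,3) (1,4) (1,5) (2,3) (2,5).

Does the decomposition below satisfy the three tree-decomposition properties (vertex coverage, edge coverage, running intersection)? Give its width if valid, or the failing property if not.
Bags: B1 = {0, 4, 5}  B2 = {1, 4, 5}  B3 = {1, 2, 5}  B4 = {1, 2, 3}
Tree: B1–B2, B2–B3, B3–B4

Checking the three conditions: (i) the bags cover all of {0, 1, 2, 3, 4, 5}; (ii) for each edge, some bag contains both endpoints; (iii) the bags containing any fixed vertex form a subtree. All hold, so the decomposition is valid with width 3 − 1 = 2.

Yes; width 2.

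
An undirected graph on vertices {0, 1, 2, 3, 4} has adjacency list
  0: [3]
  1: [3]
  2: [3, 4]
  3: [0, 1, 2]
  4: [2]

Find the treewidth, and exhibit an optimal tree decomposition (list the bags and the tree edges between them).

Treewidth 1.
One optimal decomposition is:
Bags: B1 = {1, 3}  B2 = {0, 3}  B3 = {2, 3}  B4 = {2, 4}
Tree: B1–B2, B2–B3, B3–B4

The largest bag has 2 vertices, giving width 1; this decomposition certifies tw(G) ≤ 1. Any graph with an edge has treewidth ≥ 1, and G has the edge 3–1. Combining the bounds, tw(G) = 1.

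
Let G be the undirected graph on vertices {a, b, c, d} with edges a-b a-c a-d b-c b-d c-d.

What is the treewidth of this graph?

A width-3 tree decomposition is:
Bags: B1 = {a, b, c, d}
Tree: (single bag)
With just one bag of size 4, the width is 4 − 1 = 3, so tw(G) ≤ 3. For the lower bound, the 4 vertices {a, b, c, d} are pairwise adjacent, and any tree decomposition puts a clique entirely inside one bag — forcing width ≥ 3. Therefore the treewidth is 3.

3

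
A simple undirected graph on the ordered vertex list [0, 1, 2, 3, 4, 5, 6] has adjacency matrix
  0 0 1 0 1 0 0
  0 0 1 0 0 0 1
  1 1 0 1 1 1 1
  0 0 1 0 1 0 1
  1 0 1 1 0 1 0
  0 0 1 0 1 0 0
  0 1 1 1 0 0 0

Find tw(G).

A width-2 tree decomposition is:
Bags: B1 = {2, 4, 5}  B2 = {0, 2, 4}  B3 = {2, 3, 4}  B4 = {2, 3, 6}  B5 = {1, 2, 6}
Tree: B1–B2, B1–B3, B3–B4, B4–B5
Every bag has size at most 3, so the width is 3 − 1 = 2 and tw(G) ≤ 2. Conversely, {1, 2, 6} is a clique of size 3, and the vertices of any clique must share a bag in every tree decomposition; so some bag has ≥ 3 vertices and tw(G) ≥ 2. Therefore the treewidth is 2.

2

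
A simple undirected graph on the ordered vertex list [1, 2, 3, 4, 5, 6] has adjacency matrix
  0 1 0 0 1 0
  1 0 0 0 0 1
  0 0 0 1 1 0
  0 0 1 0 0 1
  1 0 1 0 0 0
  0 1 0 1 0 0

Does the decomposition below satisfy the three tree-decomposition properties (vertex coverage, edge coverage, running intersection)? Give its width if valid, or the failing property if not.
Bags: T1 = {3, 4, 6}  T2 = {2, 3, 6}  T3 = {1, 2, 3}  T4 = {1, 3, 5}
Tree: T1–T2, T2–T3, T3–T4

Every vertex of G appears in some bag (union = {1, 2, 3, 4, 5, 6}); every edge is covered by a bag; and for each vertex v the set of bags containing v is connected in the bag tree. The decomposition is therefore valid. The largest bag has 3 vertices, so the width is 2.

Yes; width 2.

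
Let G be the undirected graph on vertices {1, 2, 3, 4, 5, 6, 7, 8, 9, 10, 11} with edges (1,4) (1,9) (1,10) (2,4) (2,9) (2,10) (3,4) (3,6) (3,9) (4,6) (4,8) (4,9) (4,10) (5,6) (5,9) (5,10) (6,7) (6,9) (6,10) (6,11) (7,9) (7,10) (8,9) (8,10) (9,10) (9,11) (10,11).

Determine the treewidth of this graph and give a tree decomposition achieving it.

Each bag holds 4 vertices, so the decomposition has width 3, which upper-bounds the treewidth. Conversely, {6, 9, 10, 11} is a clique of size 4, and the vertices of any clique must share a bag in every tree decomposition; so some bag has ≥ 4 vertices and tw(G) ≥ 3. Combining the bounds, tw(G) = 3.

Treewidth 3.
One such decomposition:
Bags: B1 = {4, 6, 9, 10}  B2 = {4, 8, 9, 10}  B3 = {6, 7, 9, 10}  B4 = {2, 4, 9, 10}  B5 = {5, 6, 9, 10}  B6 = {3, 4, 6, 9}  B7 = {6, 9, 10, 11}  B8 = {1, 4, 9, 10}
Tree: B1–B2, B1–B3, B2–B4, B3–B5, B1–B6, B3–B7, B4–B8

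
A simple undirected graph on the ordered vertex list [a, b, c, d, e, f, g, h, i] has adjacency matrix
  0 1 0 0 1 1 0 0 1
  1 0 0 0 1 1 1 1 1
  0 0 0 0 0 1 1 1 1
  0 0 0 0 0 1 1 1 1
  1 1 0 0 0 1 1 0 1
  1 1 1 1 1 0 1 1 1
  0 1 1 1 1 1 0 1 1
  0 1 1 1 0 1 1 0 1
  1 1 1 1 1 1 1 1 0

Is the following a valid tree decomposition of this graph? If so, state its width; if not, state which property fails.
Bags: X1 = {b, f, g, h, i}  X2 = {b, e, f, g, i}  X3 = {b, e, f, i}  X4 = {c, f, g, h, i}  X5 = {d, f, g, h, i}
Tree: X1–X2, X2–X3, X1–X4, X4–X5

No — vertex a appears in no bag.

A tree decomposition must satisfy three properties: every vertex lies in some bag; for every edge, both endpoints lie together in some bag; and for every vertex, the bags containing it form a connected subtree. Here vertex a appears in no bag, so the decomposition is invalid.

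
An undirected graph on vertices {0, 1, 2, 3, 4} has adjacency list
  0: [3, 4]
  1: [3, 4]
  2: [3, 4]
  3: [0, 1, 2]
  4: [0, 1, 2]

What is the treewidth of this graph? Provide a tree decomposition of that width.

Each bag holds 3 vertices, so the decomposition has width 2, which upper-bounds the treewidth. The edges 4–2–3–0–4 form a cycle, so G is not a tree and its treewidth is at least 2. Therefore the treewidth is 2.

Treewidth 2.
One such decomposition:
Bags: B1 = {2, 3, 4}  B2 = {0, 3, 4}  B3 = {1, 3, 4}
Tree: B1–B2, B2–B3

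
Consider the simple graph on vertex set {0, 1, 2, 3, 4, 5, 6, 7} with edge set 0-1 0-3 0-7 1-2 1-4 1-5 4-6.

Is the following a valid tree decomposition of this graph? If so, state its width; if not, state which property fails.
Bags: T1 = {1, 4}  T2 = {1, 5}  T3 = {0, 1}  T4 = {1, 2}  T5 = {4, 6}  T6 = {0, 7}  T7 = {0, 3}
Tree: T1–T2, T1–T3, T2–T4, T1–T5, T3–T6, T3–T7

Checking the three conditions: (i) the bags cover all of {0, 1, 2, 3, 4, 5, 6, 7}; (ii) for each edge, some bag contains both endpoints; (iii) the bags containing any fixed vertex form a subtree. All hold, so the decomposition is valid with width 2 − 1 = 1.

Yes; width 1.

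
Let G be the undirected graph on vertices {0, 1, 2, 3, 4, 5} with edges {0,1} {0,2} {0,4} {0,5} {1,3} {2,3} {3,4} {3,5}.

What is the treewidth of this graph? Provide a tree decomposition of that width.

Treewidth 2.
Bags: B1 = {0, 1, 3}  B2 = {0, 2, 3}  B3 = {0, 3, 4}  B4 = {0, 3, 5}
Tree: B1–B2, B2–B3, B3–B4

Each bag holds 3 vertices, so the decomposition has width 2, which upper-bounds the treewidth. The edges 1–0–2–3–1 form a cycle, so G is not a tree and its treewidth is at least 2. Hence tw(G) = 2 exactly.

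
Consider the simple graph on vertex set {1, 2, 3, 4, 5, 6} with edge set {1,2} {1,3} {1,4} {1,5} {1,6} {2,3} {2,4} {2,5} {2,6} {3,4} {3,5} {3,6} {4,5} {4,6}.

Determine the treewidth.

A width-4 tree decomposition is:
Bags: B1 = {1, 2, 3, 4, 6}  B2 = {1, 2, 3, 4, 5}
Tree: B1–B2
Each bag holds 5 vertices, so the decomposition has width 4, which upper-bounds the treewidth. Conversely, {1, 2, 3, 4, 5} is a clique of size 5, and the vertices of any clique must share a bag in every tree decomposition; so some bag has ≥ 5 vertices and tw(G) ≥ 4. Hence tw(G) = 4 exactly.

4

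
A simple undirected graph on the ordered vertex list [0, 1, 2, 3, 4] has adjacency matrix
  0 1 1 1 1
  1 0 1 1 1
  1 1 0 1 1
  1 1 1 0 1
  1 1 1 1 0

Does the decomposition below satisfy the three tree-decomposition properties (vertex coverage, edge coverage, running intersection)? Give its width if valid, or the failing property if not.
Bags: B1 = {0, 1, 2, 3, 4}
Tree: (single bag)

Vertex coverage: the bags together contain {0, 1, 2, 3, 4}, the full vertex set. Edge coverage: each edge of G has both endpoints in at least one bag. Running intersection: for every vertex, the bags containing it form a connected subtree. All three properties hold, so this is a valid tree decomposition of width max|bag| − 1 = 4, and hence tw(G) ≤ 4.

Yes; width 4.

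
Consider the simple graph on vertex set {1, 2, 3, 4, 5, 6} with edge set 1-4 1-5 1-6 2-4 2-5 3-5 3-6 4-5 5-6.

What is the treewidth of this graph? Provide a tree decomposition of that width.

Each bag holds 3 vertices, so the decomposition has width 2, which upper-bounds the treewidth. Conversely, {1, 4, 5} is a clique of size 3, and the vertices of any clique must share a bag in every tree decomposition; so some bag has ≥ 3 vertices and tw(G) ≥ 2. Combining the bounds, tw(G) = 2.

Treewidth 2.
One such decomposition:
Bags: B1 = {1, 4, 5}  B2 = {1, 5, 6}  B3 = {2, 4, 5}  B4 = {3, 5, 6}
Tree: B1–B2, B1–B3, B2–B4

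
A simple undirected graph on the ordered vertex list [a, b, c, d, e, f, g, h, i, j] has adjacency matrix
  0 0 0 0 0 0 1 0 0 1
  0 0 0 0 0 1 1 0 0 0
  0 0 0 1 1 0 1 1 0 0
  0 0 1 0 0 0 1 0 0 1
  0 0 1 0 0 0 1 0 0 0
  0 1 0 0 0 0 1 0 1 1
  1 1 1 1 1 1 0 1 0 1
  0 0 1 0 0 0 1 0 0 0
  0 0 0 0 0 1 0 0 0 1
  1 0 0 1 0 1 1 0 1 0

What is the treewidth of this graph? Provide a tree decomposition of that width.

Each bag holds 3 vertices, so the decomposition has width 2, which upper-bounds the treewidth. Conversely, {f, g, j} is a clique of size 3, and the vertices of any clique must share a bag in every tree decomposition; so some bag has ≥ 3 vertices and tw(G) ≥ 2. The upper and lower bounds meet at 2, so that is the treewidth.

Treewidth 2.
One optimal decomposition is:
Bags: B1 = {f, i, j}  B2 = {f, g, j}  B3 = {b, f, g}  B4 = {a, g, j}  B5 = {d, g, j}  B6 = {c, d, g}  B7 = {c, g, h}  B8 = {c, e, g}
Tree: B1–B2, B2–B3, B2–B4, B4–B5, B5–B6, B6–B7, B6–B8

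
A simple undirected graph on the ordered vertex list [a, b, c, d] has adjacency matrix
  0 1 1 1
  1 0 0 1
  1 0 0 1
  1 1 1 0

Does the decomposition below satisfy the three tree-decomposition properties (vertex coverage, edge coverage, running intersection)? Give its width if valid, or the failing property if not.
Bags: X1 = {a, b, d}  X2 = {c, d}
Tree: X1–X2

A tree decomposition must satisfy three properties: every vertex lies in some bag; for every edge, both endpoints lie together in some bag; and for every vertex, the bags containing it form a connected subtree. Here edge (a,c) lies in no bag, so the decomposition is invalid.

No — edge (a,c) lies in no bag.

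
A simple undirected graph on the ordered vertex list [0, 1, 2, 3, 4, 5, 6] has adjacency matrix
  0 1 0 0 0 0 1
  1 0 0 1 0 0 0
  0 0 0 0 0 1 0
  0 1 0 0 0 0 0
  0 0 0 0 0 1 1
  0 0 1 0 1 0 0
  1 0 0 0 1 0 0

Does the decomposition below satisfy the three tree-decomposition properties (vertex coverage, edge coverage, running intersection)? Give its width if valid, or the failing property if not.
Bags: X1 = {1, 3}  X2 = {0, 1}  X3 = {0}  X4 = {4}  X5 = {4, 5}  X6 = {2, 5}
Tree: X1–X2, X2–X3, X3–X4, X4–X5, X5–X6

No — vertex 6 appears in no bag.

A tree decomposition must satisfy three properties: every vertex lies in some bag; for every edge, both endpoints lie together in some bag; and for every vertex, the bags containing it form a connected subtree. Here vertex 6 appears in no bag, so the decomposition is invalid.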